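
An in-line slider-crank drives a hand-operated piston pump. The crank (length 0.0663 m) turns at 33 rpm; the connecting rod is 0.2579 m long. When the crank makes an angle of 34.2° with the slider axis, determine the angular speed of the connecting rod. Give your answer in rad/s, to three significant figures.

ω = 3.456 rad/s (converted from 33 rpm).
The rod makes angle φ with the slider axis where L sinφ = r sinθ; differentiating, L cosφ·φ̇ = r ω cosθ.
L cosφ = √(L² − r² sin²θ) = 0.25519 m.
|ω_rod| = r ω |cosθ| / √(L² − r² sin²θ) = 0.0663·3.456·0.82708/0.25519 = 0.74257 rad/s.

0.743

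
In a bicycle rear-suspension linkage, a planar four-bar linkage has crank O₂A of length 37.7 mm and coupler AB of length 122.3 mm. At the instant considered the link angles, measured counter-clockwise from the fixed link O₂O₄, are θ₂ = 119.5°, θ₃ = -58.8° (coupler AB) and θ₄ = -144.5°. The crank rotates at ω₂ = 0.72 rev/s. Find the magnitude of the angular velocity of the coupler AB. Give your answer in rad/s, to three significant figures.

1.39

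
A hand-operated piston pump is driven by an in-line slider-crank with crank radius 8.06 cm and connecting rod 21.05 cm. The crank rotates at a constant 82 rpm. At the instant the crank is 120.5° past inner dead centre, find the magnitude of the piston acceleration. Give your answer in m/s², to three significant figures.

4.11

ω = 2π·82/60 = 8.587 rad/s
x(θ) = r cosθ + √(L² − r² sin²θ); with ω constant, a = ω²·d²x/dθ².
d²x/dθ² = −r cosθ − r²(cos2θ)/√u − r⁴ sin²2θ/(4u^{3/2}),  u = L² − r² sin²θ = 0.0394873 m².
Substituting r = 0.0806 m, L = 0.2105 m, θ = 120.5°: d²x/dθ² = +0.055728 m.
a = ω²·d²x/dθ² = (8.587)²·(+0.055728) = +4.1092 m/s²;  |a| = 4.1092 m/s².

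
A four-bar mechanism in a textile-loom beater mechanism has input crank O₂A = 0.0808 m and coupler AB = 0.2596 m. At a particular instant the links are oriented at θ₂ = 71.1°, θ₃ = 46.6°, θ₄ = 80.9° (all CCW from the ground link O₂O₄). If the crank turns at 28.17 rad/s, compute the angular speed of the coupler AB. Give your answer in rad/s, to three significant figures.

2.65

ω₂ = 28.17 rad/s
Differentiating the loop-closure r₂e^{iθ₂}+r₃e^{iθ₃}=r₁+r₄e^{iθ₄} gives r₂ω₂e^{iθ₂}+r₃ω₃e^{iθ₃}=r₄ω₄e^{iθ₄}.
Eliminating the other unknown: ω₃ = r₂ω₂ sin(θ₄−θ₂) / [r₃ sin(θ₃−θ₄)].
Numerator sine = +0.17021; denominator sine = -0.56353.
Result = 0.0808·28.17·(+0.17021) / (0.2596·(-0.56353)) = -2.6483 rad/s; magnitude 2.6483 rad/s.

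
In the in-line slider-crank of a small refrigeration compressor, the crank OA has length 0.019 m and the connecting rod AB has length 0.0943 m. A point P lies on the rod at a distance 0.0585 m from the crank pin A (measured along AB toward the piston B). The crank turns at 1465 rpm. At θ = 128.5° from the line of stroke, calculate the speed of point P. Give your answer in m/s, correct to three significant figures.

ω = 153.4 rad/s.  Crank-pin speed |V_A| = rω = 2.9149 m/s, perpendicular to OA.
Rod angle: sinφ = −(r/L) sinθ ⇒ φ = -9.072°; ω_rod = −rω cosθ/√(L²−r²sin²θ) = +19.486 rad/s.
V_P = V_A + ω_rod × AP, with AP = 0.0585 m along the rod.
Components: V_Px = −rω sinθ − a·ω_rod·sinφ = -2.1015 m/s;  V_Py = rω cosθ + a·ω_rod·cosφ = -0.68888 m/s.
|V_P| = √(V_Px² + V_Py²) = 2.2115 m/s.

2.21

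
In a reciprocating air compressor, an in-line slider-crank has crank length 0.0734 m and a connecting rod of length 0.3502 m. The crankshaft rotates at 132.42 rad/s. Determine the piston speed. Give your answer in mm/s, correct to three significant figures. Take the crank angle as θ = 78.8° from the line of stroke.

9930

ω = 132.4 rad/s
For an in-line slider-crank, x = r cosθ + √(L² − r² sin²θ), so v = −rω sinθ·[1 + r cosθ/√(L² − r² sin²θ)].
With r = 0.0734 m, L = 0.3502 m, θ = 78.8°: √(L² − r² sin²θ) = 0.34272 m.
v = −0.0734·132.4·0.98096·[1 + 0.0734·0.19423/0.34272] = -9.9311 m/s.
|v| = 9.9311 m/s = 9931.1 mm/s.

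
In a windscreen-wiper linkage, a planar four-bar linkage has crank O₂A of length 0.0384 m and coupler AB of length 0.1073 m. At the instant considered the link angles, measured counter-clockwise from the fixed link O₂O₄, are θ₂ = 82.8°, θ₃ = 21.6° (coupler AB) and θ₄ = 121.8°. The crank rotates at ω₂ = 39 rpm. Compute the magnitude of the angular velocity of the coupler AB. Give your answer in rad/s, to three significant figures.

ω₂ = 4.084 rad/s (from 39 rpm).
Differentiating the loop-closure r₂e^{iθ₂}+r₃e^{iθ₃}=r₁+r₄e^{iθ₄} gives r₂ω₂e^{iθ₂}+r₃ω₃e^{iθ₃}=r₄ω₄e^{iθ₄}.
Eliminating the other unknown: ω₃ = r₂ω₂ sin(θ₄−θ₂) / [r₃ sin(θ₃−θ₄)].
Numerator sine = +0.62932; denominator sine = -0.98420.
Result = 0.0384·4.084·(+0.62932) / (0.1073·(-0.98420)) = -0.93458 rad/s; magnitude 0.93458 rad/s.

0.935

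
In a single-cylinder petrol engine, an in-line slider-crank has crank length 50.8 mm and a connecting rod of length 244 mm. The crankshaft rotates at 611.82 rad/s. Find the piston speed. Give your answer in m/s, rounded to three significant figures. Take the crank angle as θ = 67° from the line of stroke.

31.0

ω = 611.8 rad/s
For an in-line slider-crank, x = r cosθ + √(L² − r² sin²θ), so v = −rω sinθ·[1 + r cosθ/√(L² − r² sin²θ)].
With r = 0.0508 m, L = 0.244 m, θ = 67°: √(L² − r² sin²θ) = 0.23948 m.
v = −0.0508·611.8·0.92050·[1 + 0.0508·0.39073/0.23948] = -30.981 m/s.
|v| = 30.981 m/s.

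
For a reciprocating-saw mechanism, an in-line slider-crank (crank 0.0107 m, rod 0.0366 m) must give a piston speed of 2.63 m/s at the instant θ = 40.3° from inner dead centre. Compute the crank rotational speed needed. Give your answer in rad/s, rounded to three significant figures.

310

For an in-line slider-crank, |v_piston| = rω|sinθ|·[1 + r cosθ/√(L² − r² sin²θ)].
With r = 0.0107 m, L = 0.0366 m, θ = 40.3°: the bracketed kinematic factor |dx/dθ| = 0.0084921 m.
ω = v/|dx/dθ| = 2.63/0.0084921 = 309.7 rad/s.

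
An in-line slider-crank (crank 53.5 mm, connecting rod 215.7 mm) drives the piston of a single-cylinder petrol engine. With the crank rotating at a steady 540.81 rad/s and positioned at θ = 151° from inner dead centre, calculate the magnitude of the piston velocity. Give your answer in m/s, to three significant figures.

ω = 540.8 rad/s
For an in-line slider-crank, x = r cosθ + √(L² − r² sin²θ), so v = −rω sinθ·[1 + r cosθ/√(L² − r² sin²θ)].
With r = 0.0535 m, L = 0.2157 m, θ = 151°: √(L² − r² sin²θ) = 0.21413 m.
v = −0.0535·540.8·0.48481·[1 + 0.0535·-0.87462/0.21413] = -10.962 m/s.
|v| = 10.962 m/s.

11.0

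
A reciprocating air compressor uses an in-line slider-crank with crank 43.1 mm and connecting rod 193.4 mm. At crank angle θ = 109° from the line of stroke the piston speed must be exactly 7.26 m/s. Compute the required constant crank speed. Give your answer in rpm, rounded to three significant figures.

1840

For an in-line slider-crank, |v_piston| = rω|sinθ|·[1 + r cosθ/√(L² − r² sin²θ)].
With r = 0.0431 m, L = 0.1934 m, θ = 109°: the bracketed kinematic factor |dx/dθ| = 0.037727 m.
ω = v/|dx/dθ| = 7.26/0.037727 = 192.43 rad/s.
N = 60ω/(2π) = 1837.6 rpm.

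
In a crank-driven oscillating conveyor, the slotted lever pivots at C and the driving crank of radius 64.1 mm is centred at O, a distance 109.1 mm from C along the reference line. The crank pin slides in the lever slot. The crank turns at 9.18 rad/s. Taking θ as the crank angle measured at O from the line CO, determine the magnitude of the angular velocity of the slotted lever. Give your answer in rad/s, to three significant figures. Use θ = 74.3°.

2.78

ω = 9.18 rad/s
Crank pin A relative to C: A = (d + r cosθ, r sinθ); lever angle φ = atan2(r sinθ, d + r cosθ).
Differentiating tanφ: φ̇ = rω(d cosθ + r)/(d² + r² + 2dr cosθ).
d² + r² + 2dr cosθ = |CA|² = 0.0197964 m²;  d cosθ + r = +0.093623 m.
|ω_lever| = |0.0641·9.18·+0.093623| / 0.0197964 = 2.7829 rad/s.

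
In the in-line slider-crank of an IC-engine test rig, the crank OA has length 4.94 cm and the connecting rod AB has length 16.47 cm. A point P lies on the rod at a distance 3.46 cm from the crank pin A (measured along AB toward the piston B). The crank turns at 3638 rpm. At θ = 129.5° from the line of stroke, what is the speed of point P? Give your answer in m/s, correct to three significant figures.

ω = 381 rad/s.  Crank-pin speed |V_A| = rω = 18.82 m/s, perpendicular to OA.
Rod angle: sinφ = −(r/L) sinθ ⇒ φ = -13.382°; ω_rod = −rω cosθ/√(L²−r²sin²θ) = +74.712 rad/s.
V_P = V_A + ω_rod × AP, with AP = 0.0346 m along the rod.
Components: V_Px = −rω sinθ − a·ω_rod·sinφ = -13.924 m/s;  V_Py = rω cosθ + a·ω_rod·cosφ = -9.4561 m/s.
|V_P| = √(V_Px² + V_Py²) = 16.831 m/s.

16.8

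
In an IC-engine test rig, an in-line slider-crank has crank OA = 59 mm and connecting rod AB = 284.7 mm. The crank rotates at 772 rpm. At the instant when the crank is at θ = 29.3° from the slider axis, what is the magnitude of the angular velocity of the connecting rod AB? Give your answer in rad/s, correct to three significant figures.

14.7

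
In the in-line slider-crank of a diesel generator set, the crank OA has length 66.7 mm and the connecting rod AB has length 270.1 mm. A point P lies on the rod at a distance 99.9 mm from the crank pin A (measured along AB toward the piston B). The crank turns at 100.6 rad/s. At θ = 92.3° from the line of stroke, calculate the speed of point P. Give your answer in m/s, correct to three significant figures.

ω = 100.6 rad/s.  Crank-pin speed |V_A| = rω = 6.71 m/s, perpendicular to OA.
Rod angle: sinφ = −(r/L) sinθ ⇒ φ = -14.285°; ω_rod = −rω cosθ/√(L²−r²sin²θ) = +1.0288 rad/s.
V_P = V_A + ω_rod × AP, with AP = 0.0999 m along the rod.
Components: V_Px = −rω sinθ − a·ω_rod·sinφ = -6.6793 m/s;  V_Py = rω cosθ + a·ω_rod·cosφ = -0.16969 m/s.
|V_P| = √(V_Px² + V_Py²) = 6.6814 m/s.

6.68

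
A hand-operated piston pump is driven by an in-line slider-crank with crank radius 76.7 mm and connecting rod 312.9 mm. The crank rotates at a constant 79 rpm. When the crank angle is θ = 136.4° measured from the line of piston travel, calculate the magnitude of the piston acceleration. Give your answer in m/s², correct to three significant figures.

ω = 2π·79/60 = 8.273 rad/s
x(θ) = r cosθ + √(L² − r² sin²θ); with ω constant, a = ω²·d²x/dθ².
d²x/dθ² = −r cosθ − r²(cos2θ)/√u − r⁴ sin²2θ/(4u^{3/2}),  u = L² − r² sin²θ = 0.0951087 m².
Substituting r = 0.0767 m, L = 0.3129 m, θ = 136.4°: d²x/dθ² = +0.054318 m.
a = ω²·d²x/dθ² = (8.273)²·(+0.054318) = +3.7175 m/s²;  |a| = 3.7175 m/s².

3.72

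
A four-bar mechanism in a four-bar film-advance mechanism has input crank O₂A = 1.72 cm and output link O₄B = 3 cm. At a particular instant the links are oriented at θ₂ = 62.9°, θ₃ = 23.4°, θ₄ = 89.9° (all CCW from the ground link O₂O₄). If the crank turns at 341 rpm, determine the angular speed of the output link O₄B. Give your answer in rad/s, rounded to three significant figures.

ω₂ = 35.71 rad/s (from 341 rpm).
Differentiating the loop-closure r₂e^{iθ₂}+r₃e^{iθ₃}=r₁+r₄e^{iθ₄} gives r₂ω₂e^{iθ₂}+r₃ω₃e^{iθ₃}=r₄ω₄e^{iθ₄}.
Eliminating the other unknown: ω₄ = r₂ω₂ sin(θ₂−θ₃) / [r₄ sin(θ₄−θ₃)].
Numerator sine = +0.63608; denominator sine = +0.91706.
Result = 0.0172·35.71·(+0.63608) / (0.03·(+0.91706)) = +14.2 rad/s; magnitude 14.2 rad/s.

14.2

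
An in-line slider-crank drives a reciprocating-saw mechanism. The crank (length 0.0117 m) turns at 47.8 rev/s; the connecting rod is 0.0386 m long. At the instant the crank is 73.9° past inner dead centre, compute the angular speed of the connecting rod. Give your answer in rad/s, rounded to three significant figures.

26.4

ω = 300.3 rad/s (converted from 47.8 rev/s).
The rod makes angle φ with the slider axis where L sinφ = r sinθ; differentiating, L cosφ·φ̇ = r ω cosθ.
L cosφ = √(L² − r² sin²θ) = 0.036927 m.
|ω_rod| = r ω |cosθ| / √(L² − r² sin²θ) = 0.0117·300.3·0.27731/0.036927 = 26.389 rad/s.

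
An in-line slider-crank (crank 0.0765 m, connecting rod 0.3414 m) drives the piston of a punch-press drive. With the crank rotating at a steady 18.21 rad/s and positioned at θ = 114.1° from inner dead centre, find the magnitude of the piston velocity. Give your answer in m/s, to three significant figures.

1.15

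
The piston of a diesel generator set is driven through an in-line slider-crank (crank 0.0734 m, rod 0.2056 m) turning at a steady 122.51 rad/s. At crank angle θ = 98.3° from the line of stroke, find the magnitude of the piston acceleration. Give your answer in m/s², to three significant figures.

ω = 122.5 rad/s
x(θ) = r cosθ + √(L² − r² sin²θ); with ω constant, a = ω²·d²x/dθ².
d²x/dθ² = −r cosθ − r²(cos2θ)/√u − r⁴ sin²2θ/(4u^{3/2}),  u = L² − r² sin²θ = 0.0369961 m².
Substituting r = 0.0734 m, L = 0.2056 m, θ = 98.3°: d²x/dθ² = +0.037355 m.
a = ω²·d²x/dθ² = (122.5)²·(+0.037355) = +560.65 m/s²;  |a| = 560.65 m/s².

561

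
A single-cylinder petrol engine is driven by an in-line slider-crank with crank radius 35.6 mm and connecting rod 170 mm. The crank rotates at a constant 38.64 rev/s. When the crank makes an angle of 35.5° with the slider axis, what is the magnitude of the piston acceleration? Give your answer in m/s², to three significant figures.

1860

ω = 2π·38.6 = 242.8 rad/s
x(θ) = r cosθ + √(L² − r² sin²θ); with ω constant, a = ω²·d²x/dθ².
d²x/dθ² = −r cosθ − r²(cos2θ)/√u − r⁴ sin²2θ/(4u^{3/2}),  u = L² − r² sin²θ = 0.0284726 m².
Substituting r = 0.0356 m, L = 0.17 m, θ = 35.5°: d²x/dθ² = -0.031503 m.
a = ω²·d²x/dθ² = (242.8)²·(-0.031503) = -1856.9 m/s²;  |a| = 1856.9 m/s².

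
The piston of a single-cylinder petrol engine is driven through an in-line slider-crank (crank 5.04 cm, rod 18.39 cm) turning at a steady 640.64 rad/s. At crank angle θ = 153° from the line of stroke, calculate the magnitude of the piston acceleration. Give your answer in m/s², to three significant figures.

15000

ω = 640.6 rad/s
x(θ) = r cosθ + √(L² − r² sin²θ); with ω constant, a = ω²·d²x/dθ².
d²x/dθ² = −r cosθ − r²(cos2θ)/√u − r⁴ sin²2θ/(4u^{3/2}),  u = L² − r² sin²θ = 0.0332957 m².
Substituting r = 0.0504 m, L = 0.1839 m, θ = 153°: d²x/dθ² = +0.03655 m.
a = ω²·d²x/dθ² = (640.6)²·(+0.03655) = +15001 m/s²;  |a| = 15001 m/s².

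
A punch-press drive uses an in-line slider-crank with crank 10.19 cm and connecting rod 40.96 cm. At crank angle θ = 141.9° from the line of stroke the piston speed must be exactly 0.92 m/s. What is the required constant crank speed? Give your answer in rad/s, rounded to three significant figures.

For an in-line slider-crank, |v_piston| = rω|sinθ|·[1 + r cosθ/√(L² − r² sin²θ)].
With r = 0.1019 m, L = 0.4096 m, θ = 141.9°: the bracketed kinematic factor |dx/dθ| = 0.050419 m.
ω = v/|dx/dθ| = 0.92/0.050419 = 18.247 rad/s.

18.2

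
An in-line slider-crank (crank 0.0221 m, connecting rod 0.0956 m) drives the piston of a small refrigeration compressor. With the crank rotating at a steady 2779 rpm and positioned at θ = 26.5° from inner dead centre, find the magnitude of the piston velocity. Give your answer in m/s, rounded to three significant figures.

ω = 2π·2779/60 = 291 rad/s
For an in-line slider-crank, x = r cosθ + √(L² − r² sin²θ), so v = −rω sinθ·[1 + r cosθ/√(L² − r² sin²θ)].
With r = 0.0221 m, L = 0.0956 m, θ = 26.5°: √(L² − r² sin²θ) = 0.09509 m.
v = −0.0221·291·0.44620·[1 + 0.0221·0.89493/0.09509] = -3.4666 m/s.
|v| = 3.4666 m/s.

3.47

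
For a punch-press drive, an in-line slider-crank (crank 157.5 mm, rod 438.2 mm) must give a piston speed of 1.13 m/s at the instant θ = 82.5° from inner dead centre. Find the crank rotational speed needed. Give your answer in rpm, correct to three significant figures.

For an in-line slider-crank, |v_piston| = rω|sinθ|·[1 + r cosθ/√(L² − r² sin²θ)].
With r = 0.1575 m, L = 0.4382 m, θ = 82.5°: the bracketed kinematic factor |dx/dθ| = 0.16399 m.
ω = v/|dx/dθ| = 1.13/0.16399 = 6.8905 rad/s.
N = 60ω/(2π) = 65.8 rpm.

65.8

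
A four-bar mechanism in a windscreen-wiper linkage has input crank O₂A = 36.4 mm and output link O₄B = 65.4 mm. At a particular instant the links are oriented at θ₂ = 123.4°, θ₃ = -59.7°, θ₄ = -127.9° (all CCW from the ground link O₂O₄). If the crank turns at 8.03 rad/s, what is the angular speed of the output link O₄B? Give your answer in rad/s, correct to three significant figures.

0.260

ω₂ = 8.03 rad/s
Differentiating the loop-closure r₂e^{iθ₂}+r₃e^{iθ₃}=r₁+r₄e^{iθ₄} gives r₂ω₂e^{iθ₂}+r₃ω₃e^{iθ₃}=r₄ω₄e^{iθ₄}.
Eliminating the other unknown: ω₄ = r₂ω₂ sin(θ₂−θ₃) / [r₄ sin(θ₄−θ₃)].
Numerator sine = -0.05408; denominator sine = -0.92849.
Result = 0.0364·8.03·(-0.05408) / (0.0654·(-0.92849)) = +0.26031 rad/s; magnitude 0.26031 rad/s.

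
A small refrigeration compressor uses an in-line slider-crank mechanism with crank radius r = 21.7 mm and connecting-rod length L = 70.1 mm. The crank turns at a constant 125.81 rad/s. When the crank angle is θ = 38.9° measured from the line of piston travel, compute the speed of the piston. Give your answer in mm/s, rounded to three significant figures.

2140

ω = 125.8 rad/s
For an in-line slider-crank, x = r cosθ + √(L² − r² sin²θ), so v = −rω sinθ·[1 + r cosθ/√(L² − r² sin²θ)].
With r = 0.0217 m, L = 0.0701 m, θ = 38.9°: √(L² − r² sin²θ) = 0.068763 m.
v = −0.0217·125.8·0.62796·[1 + 0.0217·0.77824/0.068763] = -2.1354 m/s.
|v| = 2.1354 m/s = 2135.4 mm/s.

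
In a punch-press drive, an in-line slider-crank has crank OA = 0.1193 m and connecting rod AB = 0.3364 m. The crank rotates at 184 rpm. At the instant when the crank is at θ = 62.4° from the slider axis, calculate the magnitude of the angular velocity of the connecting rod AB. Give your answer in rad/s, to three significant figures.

ω = 19.27 rad/s (converted from 184 rpm).
The rod makes angle φ with the slider axis where L sinφ = r sinθ; differentiating, L cosφ·φ̇ = r ω cosθ.
L cosφ = √(L² − r² sin²θ) = 0.31935 m.
|ω_rod| = r ω |cosθ| / √(L² − r² sin²θ) = 0.1193·19.27·0.46330/0.31935 = 3.3348 rad/s.

3.33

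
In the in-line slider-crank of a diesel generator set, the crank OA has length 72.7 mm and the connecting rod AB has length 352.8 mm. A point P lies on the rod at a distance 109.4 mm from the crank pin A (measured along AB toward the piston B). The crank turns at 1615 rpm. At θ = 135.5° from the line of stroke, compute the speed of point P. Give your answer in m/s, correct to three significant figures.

ω = 169.1 rad/s.  Crank-pin speed |V_A| = rω = 12.295 m/s, perpendicular to OA.
Rod angle: sinφ = −(r/L) sinθ ⇒ φ = -8.304°; ω_rod = −rω cosθ/√(L²−r²sin²θ) = +25.12 rad/s.
V_P = V_A + ω_rod × AP, with AP = 0.1094 m along the rod.
Components: V_Px = −rω sinθ − a·ω_rod·sinφ = -8.2209 m/s;  V_Py = rω cosθ + a·ω_rod·cosφ = -6.0502 m/s.
|V_P| = √(V_Px² + V_Py²) = 10.207 m/s.

10.2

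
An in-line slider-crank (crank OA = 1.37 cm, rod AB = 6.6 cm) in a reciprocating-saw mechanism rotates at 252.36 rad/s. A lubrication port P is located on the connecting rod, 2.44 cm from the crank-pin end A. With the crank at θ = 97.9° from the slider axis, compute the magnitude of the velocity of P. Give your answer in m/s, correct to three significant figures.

ω = 252.4 rad/s.  Crank-pin speed |V_A| = rω = 3.4573 m/s, perpendicular to OA.
Rod angle: sinφ = −(r/L) sinθ ⇒ φ = -11.865°; ω_rod = −rω cosθ/√(L²−r²sin²θ) = +7.3571 rad/s.
V_P = V_A + ω_rod × AP, with AP = 0.0244 m along the rod.
Components: V_Px = −rω sinθ − a·ω_rod·sinφ = -3.3876 m/s;  V_Py = rω cosθ + a·ω_rod·cosφ = -0.29951 m/s.
|V_P| = √(V_Px² + V_Py²) = 3.4008 m/s.

3.40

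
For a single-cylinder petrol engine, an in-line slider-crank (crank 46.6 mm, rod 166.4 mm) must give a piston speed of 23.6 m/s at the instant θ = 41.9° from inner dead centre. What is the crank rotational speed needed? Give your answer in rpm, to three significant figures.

For an in-line slider-crank, |v_piston| = rω|sinθ|·[1 + r cosθ/√(L² − r² sin²θ)].
With r = 0.0466 m, L = 0.1664 m, θ = 41.9°: the bracketed kinematic factor |dx/dθ| = 0.037724 m.
ω = v/|dx/dθ| = 23.6/0.037724 = 625.59 rad/s.
N = 60ω/(2π) = 5973.9 rpm.

5970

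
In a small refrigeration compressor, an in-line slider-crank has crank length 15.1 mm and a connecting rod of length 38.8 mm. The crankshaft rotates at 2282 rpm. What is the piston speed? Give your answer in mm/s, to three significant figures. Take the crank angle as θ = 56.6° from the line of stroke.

ω = 2π·2282/60 = 239 rad/s
For an in-line slider-crank, x = r cosθ + √(L² − r² sin²θ), so v = −rω sinθ·[1 + r cosθ/√(L² − r² sin²θ)].
With r = 0.0151 m, L = 0.0388 m, θ = 56.6°: √(L² − r² sin²θ) = 0.036695 m.
v = −0.0151·239·0.83485·[1 + 0.0151·0.55048/0.036695] = -3.6949 m/s.
|v| = 3.6949 m/s = 3694.9 mm/s.

3690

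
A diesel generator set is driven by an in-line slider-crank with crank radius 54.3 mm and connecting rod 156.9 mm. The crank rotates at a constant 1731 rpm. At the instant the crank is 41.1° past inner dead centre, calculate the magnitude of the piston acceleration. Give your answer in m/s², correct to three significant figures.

1450

ω = 2π·1731/60 = 181.3 rad/s
x(θ) = r cosθ + √(L² − r² sin²θ); with ω constant, a = ω²·d²x/dθ².
d²x/dθ² = −r cosθ − r²(cos2θ)/√u − r⁴ sin²2θ/(4u^{3/2}),  u = L² − r² sin²θ = 0.0233434 m².
Substituting r = 0.0543 m, L = 0.1569 m, θ = 41.1°: d²x/dθ² = -0.044136 m.
a = ω²·d²x/dθ² = (181.3)²·(-0.044136) = -1450.2 m/s²;  |a| = 1450.2 m/s².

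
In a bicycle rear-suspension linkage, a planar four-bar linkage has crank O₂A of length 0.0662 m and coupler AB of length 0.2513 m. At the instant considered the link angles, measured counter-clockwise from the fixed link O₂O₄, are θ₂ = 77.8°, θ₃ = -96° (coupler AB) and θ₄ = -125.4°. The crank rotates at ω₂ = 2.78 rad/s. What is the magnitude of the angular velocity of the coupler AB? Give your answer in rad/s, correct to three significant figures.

ω₂ = 2.78 rad/s
Differentiating the loop-closure r₂e^{iθ₂}+r₃e^{iθ₃}=r₁+r₄e^{iθ₄} gives r₂ω₂e^{iθ₂}+r₃ω₃e^{iθ₃}=r₄ω₄e^{iθ₄}.
Eliminating the other unknown: ω₃ = r₂ω₂ sin(θ₄−θ₂) / [r₃ sin(θ₃−θ₄)].
Numerator sine = +0.39394; denominator sine = +0.49090.
Result = 0.0662·2.78·(+0.39394) / (0.2513·(+0.49090)) = +0.58769 rad/s; magnitude 0.58769 rad/s.

0.588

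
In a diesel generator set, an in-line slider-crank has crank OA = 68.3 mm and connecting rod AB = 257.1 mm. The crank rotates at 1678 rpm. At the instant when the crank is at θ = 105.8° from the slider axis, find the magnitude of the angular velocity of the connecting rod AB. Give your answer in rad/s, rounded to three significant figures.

13.1

ω = 175.7 rad/s (converted from 1678 rpm).
The rod makes angle φ with the slider axis where L sinφ = r sinθ; differentiating, L cosφ·φ̇ = r ω cosθ.
L cosφ = √(L² − r² sin²θ) = 0.24856 m.
|ω_rod| = r ω |cosθ| / √(L² − r² sin²θ) = 0.0683·175.7·0.27228/0.24856 = 13.147 rad/s.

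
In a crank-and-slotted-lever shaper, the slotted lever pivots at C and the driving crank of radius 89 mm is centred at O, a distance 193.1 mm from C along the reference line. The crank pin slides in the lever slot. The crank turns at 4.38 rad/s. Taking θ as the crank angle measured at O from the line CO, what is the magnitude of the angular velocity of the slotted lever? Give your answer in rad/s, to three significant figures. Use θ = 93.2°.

ω = 4.38 rad/s
Crank pin A relative to C: A = (d + r cosθ, r sinθ); lever angle φ = atan2(r sinθ, d + r cosθ).
Differentiating tanφ: φ̇ = rω(d cosθ + r)/(d² + r² + 2dr cosθ).
d² + r² + 2dr cosθ = |CA|² = 0.0432899 m²;  d cosθ + r = +0.078221 m.
|ω_lever| = |0.089·4.38·+0.078221| / 0.0432899 = 0.70437 rad/s.

0.704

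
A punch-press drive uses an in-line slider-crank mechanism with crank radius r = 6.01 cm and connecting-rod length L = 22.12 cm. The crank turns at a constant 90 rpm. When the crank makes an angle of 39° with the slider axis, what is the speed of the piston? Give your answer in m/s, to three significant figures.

ω = 2π·90/60 = 9.425 rad/s
For an in-line slider-crank, x = r cosθ + √(L² − r² sin²θ), so v = −rω sinθ·[1 + r cosθ/√(L² − r² sin²θ)].
With r = 0.0601 m, L = 0.2212 m, θ = 39°: √(L² − r² sin²θ) = 0.21794 m.
v = −0.0601·9.425·0.62932·[1 + 0.0601·0.77715/0.21794] = -0.43286 m/s.
|v| = 0.43286 m/s.

0.433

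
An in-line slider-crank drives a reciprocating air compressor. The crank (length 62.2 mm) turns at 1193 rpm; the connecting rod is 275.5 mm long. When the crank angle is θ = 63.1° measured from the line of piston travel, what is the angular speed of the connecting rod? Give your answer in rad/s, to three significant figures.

13.0

ω = 124.9 rad/s (converted from 1193 rpm).
The rod makes angle φ with the slider axis where L sinφ = r sinθ; differentiating, L cosφ·φ̇ = r ω cosθ.
L cosφ = √(L² − r² sin²θ) = 0.26986 m.
|ω_rod| = r ω |cosθ| / √(L² − r² sin²θ) = 0.0622·124.9·0.45243/0.26986 = 13.028 rad/s.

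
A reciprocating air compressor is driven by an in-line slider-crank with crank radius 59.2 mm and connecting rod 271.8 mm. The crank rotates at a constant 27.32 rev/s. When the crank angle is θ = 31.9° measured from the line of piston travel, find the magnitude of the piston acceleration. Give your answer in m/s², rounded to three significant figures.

ω = 2π·27.3 = 171.7 rad/s
x(θ) = r cosθ + √(L² − r² sin²θ); with ω constant, a = ω²·d²x/dθ².
d²x/dθ² = −r cosθ − r²(cos2θ)/√u − r⁴ sin²2θ/(4u^{3/2}),  u = L² − r² sin²θ = 0.0728966 m².
Substituting r = 0.0592 m, L = 0.2718 m, θ = 31.9°: d²x/dθ² = -0.056116 m.
a = ω²·d²x/dθ² = (171.7)²·(-0.056116) = -1653.5 m/s²;  |a| = 1653.5 m/s².

1650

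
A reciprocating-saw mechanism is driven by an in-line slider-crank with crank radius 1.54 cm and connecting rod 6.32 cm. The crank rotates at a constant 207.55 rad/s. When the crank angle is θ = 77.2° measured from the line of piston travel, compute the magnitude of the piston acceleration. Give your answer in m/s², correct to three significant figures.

ω = 207.6 rad/s
x(θ) = r cosθ + √(L² − r² sin²θ); with ω constant, a = ω²·d²x/dθ².
d²x/dθ² = −r cosθ − r²(cos2θ)/√u − r⁴ sin²2θ/(4u^{3/2}),  u = L² − r² sin²θ = 0.00376872 m².
Substituting r = 0.0154 m, L = 0.0632 m, θ = 77.2°: d²x/dθ² = +6.0744e-05 m.
a = ω²·d²x/dθ² = (207.6)²·(+6.0744e-05) = +2.6167 m/s²;  |a| = 2.6167 m/s².

2.62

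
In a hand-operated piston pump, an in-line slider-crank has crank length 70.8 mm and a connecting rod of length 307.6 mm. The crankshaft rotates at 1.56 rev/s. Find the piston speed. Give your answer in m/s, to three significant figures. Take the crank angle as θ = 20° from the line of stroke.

0.289

ω = 2π·1.56 = 9.802 rad/s
For an in-line slider-crank, x = r cosθ + √(L² − r² sin²θ), so v = −rω sinθ·[1 + r cosθ/√(L² − r² sin²θ)].
With r = 0.0708 m, L = 0.3076 m, θ = 20°: √(L² − r² sin²θ) = 0.30665 m.
v = −0.0708·9.802·0.34202·[1 + 0.0708·0.93969/0.30665] = -0.28885 m/s.
|v| = 0.28885 m/s.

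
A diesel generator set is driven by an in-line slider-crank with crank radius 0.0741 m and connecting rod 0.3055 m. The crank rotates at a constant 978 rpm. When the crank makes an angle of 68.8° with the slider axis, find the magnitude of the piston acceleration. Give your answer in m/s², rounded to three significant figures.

140

ω = 2π·978/60 = 102.4 rad/s
x(θ) = r cosθ + √(L² − r² sin²θ); with ω constant, a = ω²·d²x/dθ².
d²x/dθ² = −r cosθ − r²(cos2θ)/√u − r⁴ sin²2θ/(4u^{3/2}),  u = L² − r² sin²θ = 0.0885575 m².
Substituting r = 0.0741 m, L = 0.3055 m, θ = 68.8°: d²x/dθ² = -0.013301 m.
a = ω²·d²x/dθ² = (102.4)²·(-0.013301) = -139.52 m/s²;  |a| = 139.52 m/s².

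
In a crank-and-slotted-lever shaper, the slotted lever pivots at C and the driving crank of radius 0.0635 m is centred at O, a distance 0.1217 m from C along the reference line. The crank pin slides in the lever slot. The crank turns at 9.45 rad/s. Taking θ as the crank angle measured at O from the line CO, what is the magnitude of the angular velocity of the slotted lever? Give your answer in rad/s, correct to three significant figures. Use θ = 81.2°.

2.32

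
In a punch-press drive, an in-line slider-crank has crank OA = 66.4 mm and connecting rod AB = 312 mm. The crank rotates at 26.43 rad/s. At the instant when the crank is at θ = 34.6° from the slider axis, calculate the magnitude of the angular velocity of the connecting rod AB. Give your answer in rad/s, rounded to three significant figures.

4.66

ω = 26.43 rad/s
The rod makes angle φ with the slider axis where L sinφ = r sinθ; differentiating, L cosφ·φ̇ = r ω cosθ.
L cosφ = √(L² − r² sin²θ) = 0.30971 m.
|ω_rod| = r ω |cosθ| / √(L² − r² sin²θ) = 0.0664·26.43·0.82314/0.30971 = 4.6642 rad/s.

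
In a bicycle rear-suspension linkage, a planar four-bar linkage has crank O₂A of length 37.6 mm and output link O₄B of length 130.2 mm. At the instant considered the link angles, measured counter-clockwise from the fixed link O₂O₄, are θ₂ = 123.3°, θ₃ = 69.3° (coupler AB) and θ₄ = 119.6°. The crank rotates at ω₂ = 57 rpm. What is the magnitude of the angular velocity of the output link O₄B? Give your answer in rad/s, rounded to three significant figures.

1.81

ω₂ = 5.969 rad/s (from 57 rpm).
Differentiating the loop-closure r₂e^{iθ₂}+r₃e^{iθ₃}=r₁+r₄e^{iθ₄} gives r₂ω₂e^{iθ₂}+r₃ω₃e^{iθ₃}=r₄ω₄e^{iθ₄}.
Eliminating the other unknown: ω₄ = r₂ω₂ sin(θ₂−θ₃) / [r₄ sin(θ₄−θ₃)].
Numerator sine = +0.80902; denominator sine = +0.76940.
Result = 0.0376·5.969·(+0.80902) / (0.1302·(+0.76940)) = +1.8125 rad/s; magnitude 1.8125 rad/s.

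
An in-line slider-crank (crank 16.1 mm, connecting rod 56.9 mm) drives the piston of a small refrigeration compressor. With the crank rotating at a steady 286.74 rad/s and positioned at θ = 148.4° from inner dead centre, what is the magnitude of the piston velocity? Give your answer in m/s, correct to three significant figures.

1.83

ω = 286.7 rad/s
For an in-line slider-crank, x = r cosθ + √(L² − r² sin²θ), so v = −rω sinθ·[1 + r cosθ/√(L² − r² sin²θ)].
With r = 0.0161 m, L = 0.0569 m, θ = 148.4°: √(L² − r² sin²θ) = 0.056271 m.
v = −0.0161·286.7·0.52399·[1 + 0.0161·-0.85173/0.056271] = -1.8295 m/s.
|v| = 1.8295 m/s.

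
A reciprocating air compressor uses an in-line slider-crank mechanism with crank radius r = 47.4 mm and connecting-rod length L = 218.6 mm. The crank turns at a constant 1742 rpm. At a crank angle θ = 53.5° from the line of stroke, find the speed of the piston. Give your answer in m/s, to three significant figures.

7.86

ω = 2π·1742/60 = 182.4 rad/s
For an in-line slider-crank, x = r cosθ + √(L² − r² sin²θ), so v = −rω sinθ·[1 + r cosθ/√(L² − r² sin²θ)].
With r = 0.0474 m, L = 0.2186 m, θ = 53.5°: √(L² − r² sin²θ) = 0.21525 m.
v = −0.0474·182.4·0.80386·[1 + 0.0474·0.59482/0.21525] = -7.8612 m/s.
|v| = 7.8612 m/s.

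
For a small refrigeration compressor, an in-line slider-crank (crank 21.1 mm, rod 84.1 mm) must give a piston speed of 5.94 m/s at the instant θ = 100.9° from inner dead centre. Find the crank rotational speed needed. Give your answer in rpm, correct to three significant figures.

For an in-line slider-crank, |v_piston| = rω|sinθ|·[1 + r cosθ/√(L² − r² sin²θ)].
With r = 0.0211 m, L = 0.0841 m, θ = 100.9°: the bracketed kinematic factor |dx/dθ| = 0.019705 m.
ω = v/|dx/dθ| = 5.94/0.019705 = 301.44 rad/s.
N = 60ω/(2π) = 2878.6 rpm.

2880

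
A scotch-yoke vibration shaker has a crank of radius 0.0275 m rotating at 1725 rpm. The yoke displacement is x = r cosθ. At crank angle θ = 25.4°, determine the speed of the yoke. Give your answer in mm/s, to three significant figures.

ω = 180.6 rad/s (from 1725 rpm).
x = r cosθ ⇒ ẋ = −rω sinθ.
|v| = rω|sinθ| = 0.0275·180.6·|sin 25.4°| = 2.1308 m/s = 2130.8 mm/s.

2130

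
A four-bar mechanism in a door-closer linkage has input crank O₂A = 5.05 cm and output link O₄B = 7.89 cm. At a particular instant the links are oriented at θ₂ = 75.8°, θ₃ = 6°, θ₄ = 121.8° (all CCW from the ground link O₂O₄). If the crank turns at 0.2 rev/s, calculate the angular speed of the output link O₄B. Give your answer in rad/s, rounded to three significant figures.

ω₂ = 1.257 rad/s (from 0.2 rev/s).
Differentiating the loop-closure r₂e^{iθ₂}+r₃e^{iθ₃}=r₁+r₄e^{iθ₄} gives r₂ω₂e^{iθ₂}+r₃ω₃e^{iθ₃}=r₄ω₄e^{iθ₄}.
Eliminating the other unknown: ω₄ = r₂ω₂ sin(θ₂−θ₃) / [r₄ sin(θ₄−θ₃)].
Numerator sine = +0.93849; denominator sine = +0.90032.
Result = 0.0505·1.257·(+0.93849) / (0.0789·(+0.90032)) = +0.83841 rad/s; magnitude 0.83841 rad/s.

0.838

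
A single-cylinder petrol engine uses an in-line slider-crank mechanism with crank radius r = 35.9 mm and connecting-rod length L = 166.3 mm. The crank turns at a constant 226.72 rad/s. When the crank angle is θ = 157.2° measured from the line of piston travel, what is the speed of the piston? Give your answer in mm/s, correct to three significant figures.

ω = 226.7 rad/s
For an in-line slider-crank, x = r cosθ + √(L² − r² sin²θ), so v = −rω sinθ·[1 + r cosθ/√(L² − r² sin²θ)].
With r = 0.0359 m, L = 0.1663 m, θ = 157.2°: √(L² − r² sin²θ) = 0.16572 m.
v = −0.0359·226.7·0.38752·[1 + 0.0359·-0.92186/0.16572] = -2.5242 m/s.
|v| = 2.5242 m/s = 2524.2 mm/s.

2520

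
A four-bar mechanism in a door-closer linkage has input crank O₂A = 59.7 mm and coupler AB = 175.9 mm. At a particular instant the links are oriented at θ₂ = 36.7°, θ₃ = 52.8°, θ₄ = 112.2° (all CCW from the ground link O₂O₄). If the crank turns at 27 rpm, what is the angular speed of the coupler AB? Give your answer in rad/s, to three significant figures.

ω₂ = 2.827 rad/s (from 27 rpm).
Differentiating the loop-closure r₂e^{iθ₂}+r₃e^{iθ₃}=r₁+r₄e^{iθ₄} gives r₂ω₂e^{iθ₂}+r₃ω₃e^{iθ₃}=r₄ω₄e^{iθ₄}.
Eliminating the other unknown: ω₃ = r₂ω₂ sin(θ₄−θ₂) / [r₃ sin(θ₃−θ₄)].
Numerator sine = +0.96815; denominator sine = -0.86074.
Result = 0.0597·2.827·(+0.96815) / (0.1759·(-0.86074)) = -1.0794 rad/s; magnitude 1.0794 rad/s.

1.08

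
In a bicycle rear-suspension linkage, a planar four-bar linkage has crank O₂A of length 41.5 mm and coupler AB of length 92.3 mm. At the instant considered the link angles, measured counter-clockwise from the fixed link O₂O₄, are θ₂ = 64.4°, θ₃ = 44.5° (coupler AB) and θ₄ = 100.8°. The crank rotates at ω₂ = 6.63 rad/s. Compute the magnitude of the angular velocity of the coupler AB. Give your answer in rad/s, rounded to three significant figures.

ω₂ = 6.63 rad/s
Differentiating the loop-closure r₂e^{iθ₂}+r₃e^{iθ₃}=r₁+r₄e^{iθ₄} gives r₂ω₂e^{iθ₂}+r₃ω₃e^{iθ₃}=r₄ω₄e^{iθ₄}.
Eliminating the other unknown: ω₃ = r₂ω₂ sin(θ₄−θ₂) / [r₃ sin(θ₃−θ₄)].
Numerator sine = +0.59342; denominator sine = -0.83195.
Result = 0.0415·6.63·(+0.59342) / (0.0923·(-0.83195)) = -2.1263 rad/s; magnitude 2.1263 rad/s.

2.13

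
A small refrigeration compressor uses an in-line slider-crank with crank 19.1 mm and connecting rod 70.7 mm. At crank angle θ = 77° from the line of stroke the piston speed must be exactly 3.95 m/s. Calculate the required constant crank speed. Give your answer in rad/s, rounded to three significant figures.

For an in-line slider-crank, |v_piston| = rω|sinθ|·[1 + r cosθ/√(L² − r² sin²θ)].
With r = 0.0191 m, L = 0.0707 m, θ = 77°: the bracketed kinematic factor |dx/dθ| = 0.019783 m.
ω = v/|dx/dθ| = 3.95/0.019783 = 199.67 rad/s.

200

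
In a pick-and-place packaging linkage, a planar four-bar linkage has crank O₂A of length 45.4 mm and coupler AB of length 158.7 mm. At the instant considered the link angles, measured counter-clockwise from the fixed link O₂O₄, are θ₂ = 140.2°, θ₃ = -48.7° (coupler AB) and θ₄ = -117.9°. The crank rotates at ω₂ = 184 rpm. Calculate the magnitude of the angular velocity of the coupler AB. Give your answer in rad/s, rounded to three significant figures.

ω₂ = 19.27 rad/s (from 184 rpm).
Differentiating the loop-closure r₂e^{iθ₂}+r₃e^{iθ₃}=r₁+r₄e^{iθ₄} gives r₂ω₂e^{iθ₂}+r₃ω₃e^{iθ₃}=r₄ω₄e^{iθ₄}.
Eliminating the other unknown: ω₃ = r₂ω₂ sin(θ₄−θ₂) / [r₃ sin(θ₃−θ₄)].
Numerator sine = +0.97851; denominator sine = +0.93483.
Result = 0.0454·19.27·(+0.97851) / (0.1587·(+0.93483)) = +5.7698 rad/s; magnitude 5.7698 rad/s.

5.77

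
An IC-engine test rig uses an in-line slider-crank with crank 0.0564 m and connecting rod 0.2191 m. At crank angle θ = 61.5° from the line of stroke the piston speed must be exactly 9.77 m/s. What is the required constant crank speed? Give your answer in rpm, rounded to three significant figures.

1670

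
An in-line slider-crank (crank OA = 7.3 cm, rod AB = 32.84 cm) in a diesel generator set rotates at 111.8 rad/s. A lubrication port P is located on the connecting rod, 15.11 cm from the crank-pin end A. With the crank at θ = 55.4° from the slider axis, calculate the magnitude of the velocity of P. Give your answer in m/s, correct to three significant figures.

7.54

ω = 111.8 rad/s.  Crank-pin speed |V_A| = rω = 8.1614 m/s, perpendicular to OA.
Rod angle: sinφ = −(r/L) sinθ ⇒ φ = -10.543°; ω_rod = −rω cosθ/√(L²−r²sin²θ) = -14.354 rad/s.
V_P = V_A + ω_rod × AP, with AP = 0.1511 m along the rod.
Components: V_Px = −rω sinθ − a·ω_rod·sinφ = -7.1148 m/s;  V_Py = rω cosθ + a·ω_rod·cosφ = +2.5021 m/s.
|V_P| = √(V_Px² + V_Py²) = 7.5419 m/s.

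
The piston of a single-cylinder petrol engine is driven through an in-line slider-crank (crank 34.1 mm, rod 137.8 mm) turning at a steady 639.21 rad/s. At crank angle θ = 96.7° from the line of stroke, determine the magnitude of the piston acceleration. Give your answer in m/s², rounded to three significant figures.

ω = 639.2 rad/s
x(θ) = r cosθ + √(L² − r² sin²θ); with ω constant, a = ω²·d²x/dθ².
d²x/dθ² = −r cosθ − r²(cos2θ)/√u − r⁴ sin²2θ/(4u^{3/2}),  u = L² − r² sin²θ = 0.0178419 m².
Substituting r = 0.0341 m, L = 0.1378 m, θ = 96.7°: d²x/dθ² = +0.012439 m.
a = ω²·d²x/dθ² = (639.2)²·(+0.012439) = +5082.5 m/s²;  |a| = 5082.5 m/s².

5080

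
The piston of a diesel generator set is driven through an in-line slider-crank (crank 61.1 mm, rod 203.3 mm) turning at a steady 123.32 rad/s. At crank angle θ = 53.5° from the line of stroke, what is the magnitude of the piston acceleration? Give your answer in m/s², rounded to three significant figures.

475

ω = 123.3 rad/s
x(θ) = r cosθ + √(L² − r² sin²θ); with ω constant, a = ω²·d²x/dθ².
d²x/dθ² = −r cosθ − r²(cos2θ)/√u − r⁴ sin²2θ/(4u^{3/2}),  u = L² − r² sin²θ = 0.0389185 m².
Substituting r = 0.0611 m, L = 0.2033 m, θ = 53.5°: d²x/dθ² = -0.031226 m.
a = ω²·d²x/dθ² = (123.3)²·(-0.031226) = -474.88 m/s²;  |a| = 474.88 m/s².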